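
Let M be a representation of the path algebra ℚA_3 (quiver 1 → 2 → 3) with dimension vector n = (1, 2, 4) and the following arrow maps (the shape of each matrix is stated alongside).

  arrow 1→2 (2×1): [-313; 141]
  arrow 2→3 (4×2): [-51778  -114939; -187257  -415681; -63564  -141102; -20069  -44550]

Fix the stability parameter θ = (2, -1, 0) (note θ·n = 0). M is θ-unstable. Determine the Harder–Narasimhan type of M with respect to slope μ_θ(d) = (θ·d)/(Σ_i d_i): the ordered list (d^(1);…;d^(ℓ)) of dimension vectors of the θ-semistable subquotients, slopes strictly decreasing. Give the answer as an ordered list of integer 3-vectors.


Interval decomposition of M: I[1,3], I[2,3], I[3,3]^2.
HN type (ℓ=3): μ^(1)=1/3; μ^(2)=0; μ^(3)=-1

((1, 1, 1); (0, 0, 3); (0, 1, 0))


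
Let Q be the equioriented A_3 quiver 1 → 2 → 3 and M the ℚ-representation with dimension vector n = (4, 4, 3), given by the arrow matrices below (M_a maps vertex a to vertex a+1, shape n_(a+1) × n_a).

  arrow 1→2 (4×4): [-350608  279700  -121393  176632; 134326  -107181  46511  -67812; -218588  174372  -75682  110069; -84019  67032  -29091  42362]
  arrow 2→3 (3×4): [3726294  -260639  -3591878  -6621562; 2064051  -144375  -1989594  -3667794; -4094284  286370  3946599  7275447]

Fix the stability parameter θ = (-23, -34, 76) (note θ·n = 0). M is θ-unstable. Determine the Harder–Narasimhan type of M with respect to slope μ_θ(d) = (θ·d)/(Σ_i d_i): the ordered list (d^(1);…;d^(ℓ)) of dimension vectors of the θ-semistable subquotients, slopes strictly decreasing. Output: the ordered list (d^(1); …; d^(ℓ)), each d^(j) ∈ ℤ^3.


Via rank(M_{q-1}∘⋯∘M_p): M ≅ I[1,2], I[1,3]^3.
μ_θ-semistable layers: μ^(1)=76; μ^(2)=-57/2

((0, 0, 3); (4, 4, 0))


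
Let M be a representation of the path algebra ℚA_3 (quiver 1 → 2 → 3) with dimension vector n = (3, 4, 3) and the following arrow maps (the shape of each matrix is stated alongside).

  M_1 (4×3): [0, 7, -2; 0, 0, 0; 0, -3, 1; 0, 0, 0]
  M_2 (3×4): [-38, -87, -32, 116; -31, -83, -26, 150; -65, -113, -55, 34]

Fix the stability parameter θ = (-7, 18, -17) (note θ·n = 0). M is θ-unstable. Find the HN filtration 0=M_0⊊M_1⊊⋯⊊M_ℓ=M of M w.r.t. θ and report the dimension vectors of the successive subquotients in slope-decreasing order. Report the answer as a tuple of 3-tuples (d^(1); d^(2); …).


Interval decomposition of M: I[1,1], I[1,3]^2, I[2,2], I[2,3].
HN type (ℓ=3): μ^(1)=18; μ^(2)=1/2; μ^(3)=-7

((0, 1, 0); (0, 3, 3); (3, 0, 0))


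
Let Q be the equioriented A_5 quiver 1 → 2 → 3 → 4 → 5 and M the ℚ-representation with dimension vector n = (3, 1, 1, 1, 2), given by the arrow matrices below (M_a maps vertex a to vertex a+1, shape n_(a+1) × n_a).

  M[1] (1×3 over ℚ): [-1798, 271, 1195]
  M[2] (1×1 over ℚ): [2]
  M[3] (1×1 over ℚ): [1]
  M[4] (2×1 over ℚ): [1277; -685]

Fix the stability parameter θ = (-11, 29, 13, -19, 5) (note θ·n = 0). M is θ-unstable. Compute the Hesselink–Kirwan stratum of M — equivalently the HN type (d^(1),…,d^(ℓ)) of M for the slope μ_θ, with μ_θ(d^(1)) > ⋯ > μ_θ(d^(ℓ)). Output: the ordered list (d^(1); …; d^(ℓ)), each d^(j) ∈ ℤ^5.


Via rank(M_{q-1}∘⋯∘M_p): M ≅ I[1,1]^2, I[1,5], I[5,5].
μ_θ-semistable layers: μ^(1)=7; μ^(2)=5; μ^(3)=-11

((0, 1, 1, 1, 1); (0, 0, 0, 0, 1); (3, 0, 0, 0, 0))


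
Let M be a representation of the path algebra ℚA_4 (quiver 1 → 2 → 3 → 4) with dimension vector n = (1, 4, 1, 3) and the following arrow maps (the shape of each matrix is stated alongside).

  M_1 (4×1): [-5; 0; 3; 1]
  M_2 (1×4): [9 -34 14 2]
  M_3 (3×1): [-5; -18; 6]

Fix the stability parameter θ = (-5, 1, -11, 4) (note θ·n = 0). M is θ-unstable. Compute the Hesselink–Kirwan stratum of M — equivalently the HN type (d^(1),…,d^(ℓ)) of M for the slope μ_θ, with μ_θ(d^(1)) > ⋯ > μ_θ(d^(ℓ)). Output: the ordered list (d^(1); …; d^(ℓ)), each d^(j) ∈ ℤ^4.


Barcode: M ≅ I[1,4], I[2,2]^3, I[4,4]^2. HN layers by μ_θ (3 steps, strictly decreasing):
  μ^(1)=4; μ^(2)=1; μ^(3)=-5

((0, 0, 0, 3); (0, 3, 0, 0); (1, 1, 1, 0))


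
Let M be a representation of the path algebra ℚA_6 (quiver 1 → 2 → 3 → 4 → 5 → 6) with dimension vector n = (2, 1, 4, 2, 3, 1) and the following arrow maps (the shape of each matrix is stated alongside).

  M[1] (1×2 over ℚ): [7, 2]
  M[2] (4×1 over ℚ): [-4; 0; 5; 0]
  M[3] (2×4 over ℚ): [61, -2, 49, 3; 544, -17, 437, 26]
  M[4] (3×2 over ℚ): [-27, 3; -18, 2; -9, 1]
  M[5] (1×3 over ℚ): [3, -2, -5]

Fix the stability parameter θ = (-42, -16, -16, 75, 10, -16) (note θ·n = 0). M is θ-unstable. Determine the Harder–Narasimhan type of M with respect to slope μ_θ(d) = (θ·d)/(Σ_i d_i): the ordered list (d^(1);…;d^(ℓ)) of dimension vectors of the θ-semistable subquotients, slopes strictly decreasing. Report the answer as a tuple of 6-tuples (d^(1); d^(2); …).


Interval decomposition of M: I[1,1], I[1,4], I[3,3]^2, I[3,5], I[5,5], I[5,6].
HN type (ℓ=6): μ^(1)=75; μ^(2)=85/2; μ^(3)=10; μ^(4)=-3; μ^(5)=-16; μ^(6)=-42

((0, 0, 0, 1, 0, 0); (0, 0, 0, 1, 1, 0); (0, 0, 0, 0, 1, 0); (0, 0, 0, 0, 1, 1); (0, 1, 4, 0, 0, 0); (2, 0, 0, 0, 0, 0))


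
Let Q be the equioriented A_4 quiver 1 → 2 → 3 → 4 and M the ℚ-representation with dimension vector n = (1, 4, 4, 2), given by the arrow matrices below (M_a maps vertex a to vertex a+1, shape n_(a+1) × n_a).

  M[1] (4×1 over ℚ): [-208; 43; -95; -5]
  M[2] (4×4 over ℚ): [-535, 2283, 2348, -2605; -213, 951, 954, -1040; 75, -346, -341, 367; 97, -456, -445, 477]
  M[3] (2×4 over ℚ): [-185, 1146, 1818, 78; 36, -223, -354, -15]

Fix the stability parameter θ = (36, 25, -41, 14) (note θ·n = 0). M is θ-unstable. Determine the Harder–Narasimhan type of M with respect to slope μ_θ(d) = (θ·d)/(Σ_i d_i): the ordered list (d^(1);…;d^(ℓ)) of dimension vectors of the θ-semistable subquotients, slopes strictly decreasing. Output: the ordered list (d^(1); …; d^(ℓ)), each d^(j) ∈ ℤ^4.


Via rank(M_{q-1}∘⋯∘M_p): M ≅ I[1,4], I[2,3]^2, I[2,4].
μ_θ-semistable layers: μ^(1)=14; μ^(2)=20/3; μ^(3)=-8

((0, 0, 0, 2); (1, 1, 1, 0); (0, 3, 3, 0))


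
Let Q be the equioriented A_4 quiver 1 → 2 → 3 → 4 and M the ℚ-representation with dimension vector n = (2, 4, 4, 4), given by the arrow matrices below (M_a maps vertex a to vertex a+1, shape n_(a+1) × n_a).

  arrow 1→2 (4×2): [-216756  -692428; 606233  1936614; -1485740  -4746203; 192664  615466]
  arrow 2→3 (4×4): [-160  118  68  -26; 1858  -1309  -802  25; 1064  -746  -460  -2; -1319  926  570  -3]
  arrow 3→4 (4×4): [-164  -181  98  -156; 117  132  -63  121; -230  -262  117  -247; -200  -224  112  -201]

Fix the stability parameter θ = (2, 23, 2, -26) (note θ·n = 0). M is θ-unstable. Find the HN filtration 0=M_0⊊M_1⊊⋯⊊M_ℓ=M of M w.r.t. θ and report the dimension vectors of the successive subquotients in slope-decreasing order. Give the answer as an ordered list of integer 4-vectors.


Via rank(M_{q-1}∘⋯∘M_p): M ≅ I[1,2], I[1,4], I[2,2], I[2,4], I[3,4]^2.
μ_θ-semistable layers: μ^(1)=23; μ^(2)=2; μ^(3)=1/4; μ^(4)=-1/3; μ^(5)=-12

((0, 2, 0, 0); (1, 0, 0, 0); (1, 1, 1, 1); (0, 1, 1, 1); (0, 0, 2, 2))


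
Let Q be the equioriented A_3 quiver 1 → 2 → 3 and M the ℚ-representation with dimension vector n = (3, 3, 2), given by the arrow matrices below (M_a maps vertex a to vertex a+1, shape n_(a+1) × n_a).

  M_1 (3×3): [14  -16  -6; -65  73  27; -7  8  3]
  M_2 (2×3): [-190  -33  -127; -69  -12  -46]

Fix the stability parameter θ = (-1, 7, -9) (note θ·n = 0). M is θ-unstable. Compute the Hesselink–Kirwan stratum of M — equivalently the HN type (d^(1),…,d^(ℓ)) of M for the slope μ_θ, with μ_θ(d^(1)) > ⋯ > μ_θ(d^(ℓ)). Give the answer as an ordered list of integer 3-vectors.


Barcode: M ≅ I[1,1], I[1,2], I[1,3], I[2,3]. HN layers by μ_θ (2 steps, strictly decreasing):
  μ^(1)=7; μ^(2)=-1

((0, 1, 0); (3, 2, 2))


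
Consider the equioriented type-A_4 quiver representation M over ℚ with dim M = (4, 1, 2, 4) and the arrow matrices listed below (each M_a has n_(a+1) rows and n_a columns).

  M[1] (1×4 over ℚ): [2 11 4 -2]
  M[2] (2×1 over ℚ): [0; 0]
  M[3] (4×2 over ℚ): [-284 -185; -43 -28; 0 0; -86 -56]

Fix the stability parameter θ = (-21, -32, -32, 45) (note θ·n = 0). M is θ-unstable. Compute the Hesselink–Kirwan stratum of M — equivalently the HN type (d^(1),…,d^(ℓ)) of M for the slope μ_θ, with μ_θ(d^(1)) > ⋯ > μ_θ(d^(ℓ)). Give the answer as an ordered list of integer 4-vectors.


Barcode: M ≅ I[1,1]^3, I[1,2], I[3,4]^2, I[4,4]^2. HN layers by μ_θ (4 steps, strictly decreasing):
  μ^(1)=45; μ^(2)=-21; μ^(3)=-53/2; μ^(4)=-32

((0, 0, 0, 4); (3, 0, 0, 0); (1, 1, 0, 0); (0, 0, 2, 0))


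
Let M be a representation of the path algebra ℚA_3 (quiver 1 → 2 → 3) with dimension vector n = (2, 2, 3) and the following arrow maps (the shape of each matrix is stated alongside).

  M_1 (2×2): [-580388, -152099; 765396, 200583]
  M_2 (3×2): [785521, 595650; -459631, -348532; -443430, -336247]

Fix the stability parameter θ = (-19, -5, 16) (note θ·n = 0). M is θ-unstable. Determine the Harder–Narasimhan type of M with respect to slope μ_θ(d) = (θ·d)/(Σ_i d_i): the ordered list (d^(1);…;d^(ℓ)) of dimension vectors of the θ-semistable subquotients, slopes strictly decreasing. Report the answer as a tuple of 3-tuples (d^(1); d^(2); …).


Via rank(M_{q-1}∘⋯∘M_p): M ≅ I[1,1], I[1,3], I[2,3], I[3,3].
μ_θ-semistable layers: μ^(1)=16; μ^(2)=-5; μ^(3)=-19

((0, 0, 3); (0, 2, 0); (2, 0, 0))


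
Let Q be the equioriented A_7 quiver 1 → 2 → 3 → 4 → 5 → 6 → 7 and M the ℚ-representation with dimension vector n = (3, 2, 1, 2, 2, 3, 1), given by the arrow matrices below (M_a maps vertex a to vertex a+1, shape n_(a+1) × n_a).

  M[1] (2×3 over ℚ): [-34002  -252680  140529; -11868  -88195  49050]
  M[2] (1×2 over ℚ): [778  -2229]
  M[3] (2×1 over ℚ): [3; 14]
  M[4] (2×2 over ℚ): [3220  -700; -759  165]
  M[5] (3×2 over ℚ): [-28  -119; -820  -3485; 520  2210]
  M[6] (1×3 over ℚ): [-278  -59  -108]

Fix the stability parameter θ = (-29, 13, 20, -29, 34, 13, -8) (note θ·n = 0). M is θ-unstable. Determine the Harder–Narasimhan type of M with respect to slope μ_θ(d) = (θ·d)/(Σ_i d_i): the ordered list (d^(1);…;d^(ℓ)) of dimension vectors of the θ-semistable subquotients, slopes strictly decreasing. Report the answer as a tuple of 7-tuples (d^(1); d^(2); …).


Interval decomposition of M: I[1,1], I[1,2], I[1,7], I[4,4], I[5,5], I[6,6]^2.
HN type (ℓ=4): μ^(1)=34; μ^(2)=13; μ^(3)=4/3; μ^(4)=-29

((0, 0, 0, 0, 1, 0, 0); (0, 1, 0, 0, 1, 3, 1); (0, 1, 1, 1, 0, 0, 0); (3, 0, 0, 1, 0, 0, 0))


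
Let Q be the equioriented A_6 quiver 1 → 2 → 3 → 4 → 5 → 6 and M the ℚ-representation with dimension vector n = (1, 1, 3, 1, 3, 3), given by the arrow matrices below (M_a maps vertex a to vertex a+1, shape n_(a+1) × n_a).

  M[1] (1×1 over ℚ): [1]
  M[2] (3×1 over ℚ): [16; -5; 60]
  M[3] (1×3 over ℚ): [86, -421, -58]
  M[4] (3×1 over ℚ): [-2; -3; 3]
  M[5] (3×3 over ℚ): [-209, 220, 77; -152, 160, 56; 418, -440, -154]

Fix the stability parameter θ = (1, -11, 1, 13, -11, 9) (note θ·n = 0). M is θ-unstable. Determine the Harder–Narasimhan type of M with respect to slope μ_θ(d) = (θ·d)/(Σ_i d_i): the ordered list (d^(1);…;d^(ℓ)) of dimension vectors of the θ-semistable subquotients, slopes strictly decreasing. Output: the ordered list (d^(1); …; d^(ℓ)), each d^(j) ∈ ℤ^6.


Interval decomposition of M: I[1,6], I[3,3]^2, I[5,5]^2, I[6,6]^2.
HN type (ℓ=4): μ^(1)=9; μ^(2)=1; μ^(3)=-5; μ^(4)=-11

((0, 0, 0, 0, 0, 3); (0, 0, 3, 1, 1, 0); (1, 1, 0, 0, 0, 0); (0, 0, 0, 0, 2, 0))


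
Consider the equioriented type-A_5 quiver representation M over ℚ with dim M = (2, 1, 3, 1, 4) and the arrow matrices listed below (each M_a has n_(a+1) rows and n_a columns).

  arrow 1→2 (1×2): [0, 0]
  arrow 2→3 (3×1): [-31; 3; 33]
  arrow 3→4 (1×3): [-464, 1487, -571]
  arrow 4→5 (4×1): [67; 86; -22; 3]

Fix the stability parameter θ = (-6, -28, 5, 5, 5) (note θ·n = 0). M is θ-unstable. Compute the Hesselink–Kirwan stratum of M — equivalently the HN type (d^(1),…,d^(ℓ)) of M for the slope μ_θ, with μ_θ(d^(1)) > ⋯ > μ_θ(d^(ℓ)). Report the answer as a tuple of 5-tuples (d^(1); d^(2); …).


Via rank(M_{q-1}∘⋯∘M_p): M ≅ I[1,1]^2, I[2,5], I[3,3]^2, I[5,5]^3.
μ_θ-semistable layers: μ^(1)=5; μ^(2)=-6; μ^(3)=-28

((0, 0, 3, 1, 4); (2, 0, 0, 0, 0); (0, 1, 0, 0, 0))


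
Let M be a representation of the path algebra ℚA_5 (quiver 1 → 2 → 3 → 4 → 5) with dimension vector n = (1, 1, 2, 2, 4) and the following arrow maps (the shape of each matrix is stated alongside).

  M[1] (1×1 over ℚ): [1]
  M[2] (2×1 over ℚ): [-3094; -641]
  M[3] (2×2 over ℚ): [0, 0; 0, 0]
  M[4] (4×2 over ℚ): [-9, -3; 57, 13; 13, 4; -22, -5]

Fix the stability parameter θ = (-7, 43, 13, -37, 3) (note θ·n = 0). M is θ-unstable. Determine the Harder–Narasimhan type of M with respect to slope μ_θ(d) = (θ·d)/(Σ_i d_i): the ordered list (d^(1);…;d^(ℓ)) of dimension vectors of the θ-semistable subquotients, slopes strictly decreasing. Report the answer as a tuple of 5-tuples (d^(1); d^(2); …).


Via rank(M_{q-1}∘⋯∘M_p): M ≅ I[1,3], I[3,3], I[4,5]^2, I[5,5]^2.
μ_θ-semistable layers: μ^(1)=28; μ^(2)=13; μ^(3)=3; μ^(4)=-7; μ^(5)=-37

((0, 1, 1, 0, 0); (0, 0, 1, 0, 0); (0, 0, 0, 0, 4); (1, 0, 0, 0, 0); (0, 0, 0, 2, 0))


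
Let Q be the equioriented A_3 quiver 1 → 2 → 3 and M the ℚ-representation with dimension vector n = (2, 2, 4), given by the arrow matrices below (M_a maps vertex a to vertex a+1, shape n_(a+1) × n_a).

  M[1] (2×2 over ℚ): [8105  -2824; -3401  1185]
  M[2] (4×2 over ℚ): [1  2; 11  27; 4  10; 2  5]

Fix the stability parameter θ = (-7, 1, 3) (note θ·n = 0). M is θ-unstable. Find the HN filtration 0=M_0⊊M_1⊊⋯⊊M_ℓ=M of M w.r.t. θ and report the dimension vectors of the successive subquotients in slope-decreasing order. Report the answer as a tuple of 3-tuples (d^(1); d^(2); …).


Interval decomposition of M: I[1,3]^2, I[3,3]^2.
HN type (ℓ=3): μ^(1)=3; μ^(2)=1; μ^(3)=-7

((0, 0, 4); (0, 2, 0); (2, 0, 0))


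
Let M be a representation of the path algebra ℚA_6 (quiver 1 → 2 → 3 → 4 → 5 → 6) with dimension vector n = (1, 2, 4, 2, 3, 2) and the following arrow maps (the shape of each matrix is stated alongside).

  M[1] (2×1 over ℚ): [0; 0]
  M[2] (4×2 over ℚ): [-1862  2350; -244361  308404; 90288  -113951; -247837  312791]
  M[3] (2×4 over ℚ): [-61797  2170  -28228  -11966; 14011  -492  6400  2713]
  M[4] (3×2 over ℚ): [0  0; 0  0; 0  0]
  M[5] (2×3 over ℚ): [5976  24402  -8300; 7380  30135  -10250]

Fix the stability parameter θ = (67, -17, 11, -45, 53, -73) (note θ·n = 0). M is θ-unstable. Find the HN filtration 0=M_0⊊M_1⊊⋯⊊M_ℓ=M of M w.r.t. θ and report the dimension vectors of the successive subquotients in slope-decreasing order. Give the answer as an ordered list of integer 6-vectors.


Interval decomposition of M: I[1,1], I[2,4]^2, I[3,3]^2, I[5,5]^2, I[5,6], I[6,6].
HN type (ℓ=6): μ^(1)=67; μ^(2)=53; μ^(3)=11; μ^(4)=-10; μ^(5)=-17; μ^(6)=-73

((1, 0, 0, 0, 0, 0); (0, 0, 0, 0, 2, 0); (0, 0, 2, 0, 0, 0); (0, 0, 0, 0, 1, 1); (0, 2, 2, 2, 0, 0); (0, 0, 0, 0, 0, 1))


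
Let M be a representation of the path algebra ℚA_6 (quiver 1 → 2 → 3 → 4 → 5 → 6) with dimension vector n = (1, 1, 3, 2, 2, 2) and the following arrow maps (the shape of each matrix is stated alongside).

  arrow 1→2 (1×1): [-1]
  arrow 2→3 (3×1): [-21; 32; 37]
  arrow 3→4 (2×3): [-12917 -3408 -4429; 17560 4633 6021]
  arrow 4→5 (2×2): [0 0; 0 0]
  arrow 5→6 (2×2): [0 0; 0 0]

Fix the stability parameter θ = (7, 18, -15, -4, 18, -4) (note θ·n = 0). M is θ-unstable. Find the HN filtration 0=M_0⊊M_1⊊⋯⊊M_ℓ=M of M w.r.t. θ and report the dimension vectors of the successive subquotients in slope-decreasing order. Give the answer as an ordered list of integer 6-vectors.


Via rank(M_{q-1}∘⋯∘M_p): M ≅ I[1,4], I[3,3], I[3,4], I[5,5]^2, I[6,6]^2.
μ_θ-semistable layers: μ^(1)=18; μ^(2)=3/2; μ^(3)=-4; μ^(4)=-15

((0, 0, 0, 0, 2, 0); (1, 1, 1, 1, 0, 0); (0, 0, 0, 1, 0, 2); (0, 0, 2, 0, 0, 0))


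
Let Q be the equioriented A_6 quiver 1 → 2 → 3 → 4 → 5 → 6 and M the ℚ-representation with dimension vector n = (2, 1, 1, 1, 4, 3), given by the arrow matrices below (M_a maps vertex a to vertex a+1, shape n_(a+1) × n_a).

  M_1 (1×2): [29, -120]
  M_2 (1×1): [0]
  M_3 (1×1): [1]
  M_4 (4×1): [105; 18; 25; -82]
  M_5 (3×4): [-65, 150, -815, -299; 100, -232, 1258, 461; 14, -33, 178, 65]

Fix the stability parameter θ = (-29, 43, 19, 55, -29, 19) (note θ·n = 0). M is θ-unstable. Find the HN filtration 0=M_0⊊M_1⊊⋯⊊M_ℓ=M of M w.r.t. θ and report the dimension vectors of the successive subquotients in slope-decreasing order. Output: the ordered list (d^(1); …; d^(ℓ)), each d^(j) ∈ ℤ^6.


Via rank(M_{q-1}∘⋯∘M_p): M ≅ I[1,1], I[1,2], I[3,6], I[5,5], I[5,6]^2.
μ_θ-semistable layers: μ^(1)=43; μ^(2)=19; μ^(3)=15; μ^(4)=-29

((0, 1, 0, 0, 0, 0); (0, 0, 0, 0, 0, 3); (0, 0, 1, 1, 1, 0); (2, 0, 0, 0, 3, 0))


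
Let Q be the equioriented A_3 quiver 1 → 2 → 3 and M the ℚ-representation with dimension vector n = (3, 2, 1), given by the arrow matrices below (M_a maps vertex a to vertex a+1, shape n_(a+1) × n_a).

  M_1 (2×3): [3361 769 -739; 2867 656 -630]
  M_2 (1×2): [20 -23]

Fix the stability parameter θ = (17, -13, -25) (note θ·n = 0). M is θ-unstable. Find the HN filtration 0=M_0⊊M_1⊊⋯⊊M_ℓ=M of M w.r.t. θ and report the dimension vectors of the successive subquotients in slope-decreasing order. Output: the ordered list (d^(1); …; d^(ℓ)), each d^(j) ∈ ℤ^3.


Barcode: M ≅ I[1,1], I[1,2], I[1,3]. HN layers by μ_θ (3 steps, strictly decreasing):
  μ^(1)=17; μ^(2)=2; μ^(3)=-7

((1, 0, 0); (1, 1, 0); (1, 1, 1))


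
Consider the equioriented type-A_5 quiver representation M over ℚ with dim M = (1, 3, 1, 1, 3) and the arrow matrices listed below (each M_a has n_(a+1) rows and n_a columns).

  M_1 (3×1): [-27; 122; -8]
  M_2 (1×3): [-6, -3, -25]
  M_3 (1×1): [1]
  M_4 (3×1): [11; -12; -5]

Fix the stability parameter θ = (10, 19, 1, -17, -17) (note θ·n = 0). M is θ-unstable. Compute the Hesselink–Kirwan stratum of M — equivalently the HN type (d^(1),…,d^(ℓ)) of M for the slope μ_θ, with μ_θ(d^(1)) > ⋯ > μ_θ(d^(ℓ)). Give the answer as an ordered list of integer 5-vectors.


Barcode: M ≅ I[1,5], I[2,2]^2, I[5,5]^2. HN layers by μ_θ (3 steps, strictly decreasing):
  μ^(1)=19; μ^(2)=-4/5; μ^(3)=-17

((0, 2, 0, 0, 0); (1, 1, 1, 1, 1); (0, 0, 0, 0, 2))


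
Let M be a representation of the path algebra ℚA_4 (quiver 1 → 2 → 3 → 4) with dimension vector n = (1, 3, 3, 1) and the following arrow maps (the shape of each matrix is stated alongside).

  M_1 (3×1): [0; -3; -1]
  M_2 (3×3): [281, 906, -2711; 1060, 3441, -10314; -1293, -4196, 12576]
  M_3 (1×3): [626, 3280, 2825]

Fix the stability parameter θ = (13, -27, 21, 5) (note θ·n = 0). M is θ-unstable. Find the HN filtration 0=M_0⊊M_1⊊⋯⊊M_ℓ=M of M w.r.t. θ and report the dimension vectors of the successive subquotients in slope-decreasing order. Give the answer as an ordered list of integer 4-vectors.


Interval decomposition of M: I[1,4], I[2,3]^2.
HN type (ℓ=4): μ^(1)=21; μ^(2)=13; μ^(3)=-7; μ^(4)=-27

((0, 0, 2, 0); (0, 0, 1, 1); (1, 1, 0, 0); (0, 2, 0, 0))


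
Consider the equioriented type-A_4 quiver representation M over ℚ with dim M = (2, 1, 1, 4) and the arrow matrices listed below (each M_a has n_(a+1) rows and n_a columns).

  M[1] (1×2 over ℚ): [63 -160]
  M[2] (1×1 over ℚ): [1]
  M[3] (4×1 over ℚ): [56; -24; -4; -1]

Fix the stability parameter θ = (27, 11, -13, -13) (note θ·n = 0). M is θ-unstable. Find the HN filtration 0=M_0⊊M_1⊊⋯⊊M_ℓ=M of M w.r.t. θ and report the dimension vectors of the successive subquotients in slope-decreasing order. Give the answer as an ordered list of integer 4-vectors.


Barcode: M ≅ I[1,1], I[1,4], I[4,4]^3. HN layers by μ_θ (3 steps, strictly decreasing):
  μ^(1)=27; μ^(2)=3; μ^(3)=-13

((1, 0, 0, 0); (1, 1, 1, 1); (0, 0, 0, 3))


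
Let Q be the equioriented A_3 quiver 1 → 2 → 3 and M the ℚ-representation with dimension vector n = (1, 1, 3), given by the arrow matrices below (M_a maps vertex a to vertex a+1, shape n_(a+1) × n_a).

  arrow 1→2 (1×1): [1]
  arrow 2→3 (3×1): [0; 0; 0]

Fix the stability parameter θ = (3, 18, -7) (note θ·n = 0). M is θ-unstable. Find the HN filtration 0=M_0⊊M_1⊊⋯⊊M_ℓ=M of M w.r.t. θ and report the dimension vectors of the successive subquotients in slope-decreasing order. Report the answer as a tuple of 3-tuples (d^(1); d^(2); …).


Via rank(M_{q-1}∘⋯∘M_p): M ≅ I[1,2], I[3,3]^3.
μ_θ-semistable layers: μ^(1)=18; μ^(2)=3; μ^(3)=-7

((0, 1, 0); (1, 0, 0); (0, 0, 3))


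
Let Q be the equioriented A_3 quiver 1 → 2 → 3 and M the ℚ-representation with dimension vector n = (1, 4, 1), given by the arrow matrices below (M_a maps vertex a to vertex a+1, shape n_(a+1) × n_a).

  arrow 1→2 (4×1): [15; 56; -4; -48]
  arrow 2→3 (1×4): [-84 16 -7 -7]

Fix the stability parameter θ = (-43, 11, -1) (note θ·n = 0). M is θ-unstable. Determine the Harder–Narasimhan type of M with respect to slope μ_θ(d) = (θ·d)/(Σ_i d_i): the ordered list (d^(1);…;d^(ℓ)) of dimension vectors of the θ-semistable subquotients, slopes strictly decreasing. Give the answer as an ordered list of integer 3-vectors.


Barcode: M ≅ I[1,2], I[2,2]^2, I[2,3]. HN layers by μ_θ (3 steps, strictly decreasing):
  μ^(1)=11; μ^(2)=5; μ^(3)=-43

((0, 3, 0); (0, 1, 1); (1, 0, 0))


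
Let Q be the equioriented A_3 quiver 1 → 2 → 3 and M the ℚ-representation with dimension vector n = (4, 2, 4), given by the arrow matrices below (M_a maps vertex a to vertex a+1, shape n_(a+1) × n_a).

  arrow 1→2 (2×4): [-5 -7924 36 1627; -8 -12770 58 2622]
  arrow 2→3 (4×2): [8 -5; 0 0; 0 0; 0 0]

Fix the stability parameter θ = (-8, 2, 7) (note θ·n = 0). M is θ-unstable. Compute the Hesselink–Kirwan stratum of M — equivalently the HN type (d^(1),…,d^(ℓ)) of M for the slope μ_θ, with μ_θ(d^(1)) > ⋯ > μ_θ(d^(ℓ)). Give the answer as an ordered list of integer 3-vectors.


Interval decomposition of M: I[1,1]^2, I[1,2], I[1,3], I[3,3]^3.
HN type (ℓ=3): μ^(1)=7; μ^(2)=2; μ^(3)=-8

((0, 0, 4); (0, 2, 0); (4, 0, 0))


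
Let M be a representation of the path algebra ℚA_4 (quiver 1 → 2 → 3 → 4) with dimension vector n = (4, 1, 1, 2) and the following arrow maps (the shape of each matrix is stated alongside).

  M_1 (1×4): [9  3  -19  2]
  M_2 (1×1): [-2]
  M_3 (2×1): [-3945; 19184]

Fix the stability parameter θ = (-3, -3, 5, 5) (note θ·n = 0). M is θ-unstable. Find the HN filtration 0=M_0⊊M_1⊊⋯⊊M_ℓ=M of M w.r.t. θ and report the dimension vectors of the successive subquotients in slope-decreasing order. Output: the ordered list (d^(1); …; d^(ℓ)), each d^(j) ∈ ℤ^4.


Barcode: M ≅ I[1,1]^3, I[1,4], I[4,4]. HN layers by μ_θ (2 steps, strictly decreasing):
  μ^(1)=5; μ^(2)=-3

((0, 0, 1, 2); (4, 1, 0, 0))


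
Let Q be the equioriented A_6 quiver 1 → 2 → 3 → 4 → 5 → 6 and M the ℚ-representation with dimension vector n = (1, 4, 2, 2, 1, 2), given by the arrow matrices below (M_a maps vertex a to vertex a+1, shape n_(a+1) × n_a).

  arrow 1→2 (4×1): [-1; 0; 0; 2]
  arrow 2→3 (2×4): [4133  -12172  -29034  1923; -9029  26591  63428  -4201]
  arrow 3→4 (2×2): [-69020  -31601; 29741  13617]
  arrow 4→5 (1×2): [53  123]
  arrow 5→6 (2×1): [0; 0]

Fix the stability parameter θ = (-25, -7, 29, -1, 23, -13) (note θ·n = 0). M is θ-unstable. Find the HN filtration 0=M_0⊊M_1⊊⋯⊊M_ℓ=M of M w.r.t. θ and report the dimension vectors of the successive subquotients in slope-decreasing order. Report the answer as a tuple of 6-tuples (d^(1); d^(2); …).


Barcode: M ≅ I[1,5], I[2,2]^2, I[2,4], I[6,6]^2. HN layers by μ_θ (5 steps, strictly decreasing):
  μ^(1)=23; μ^(2)=14; μ^(3)=-7; μ^(4)=-13; μ^(5)=-25

((0, 0, 0, 0, 1, 0); (0, 0, 2, 2, 0, 0); (0, 4, 0, 0, 0, 0); (0, 0, 0, 0, 0, 2); (1, 0, 0, 0, 0, 0))


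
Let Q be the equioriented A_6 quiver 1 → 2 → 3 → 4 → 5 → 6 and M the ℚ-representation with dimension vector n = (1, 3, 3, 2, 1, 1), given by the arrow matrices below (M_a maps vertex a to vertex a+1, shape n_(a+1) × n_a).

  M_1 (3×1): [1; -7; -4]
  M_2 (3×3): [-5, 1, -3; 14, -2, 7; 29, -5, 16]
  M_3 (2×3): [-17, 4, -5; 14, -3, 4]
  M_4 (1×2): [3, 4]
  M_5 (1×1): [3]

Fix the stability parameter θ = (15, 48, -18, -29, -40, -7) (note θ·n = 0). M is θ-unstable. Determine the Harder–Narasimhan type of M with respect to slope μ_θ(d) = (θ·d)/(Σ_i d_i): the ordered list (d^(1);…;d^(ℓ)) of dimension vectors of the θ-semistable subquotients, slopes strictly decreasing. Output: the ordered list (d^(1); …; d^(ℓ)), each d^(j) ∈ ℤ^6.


Interval decomposition of M: I[1,2], I[2,3], I[2,6], I[3,4].
HN type (ℓ=5): μ^(1)=48; μ^(2)=15; μ^(3)=-7; μ^(4)=-39/4; μ^(5)=-47/2

((0, 1, 0, 0, 0, 0); (1, 1, 1, 0, 0, 0); (0, 0, 0, 0, 0, 1); (0, 1, 1, 1, 1, 0); (0, 0, 1, 1, 0, 0))


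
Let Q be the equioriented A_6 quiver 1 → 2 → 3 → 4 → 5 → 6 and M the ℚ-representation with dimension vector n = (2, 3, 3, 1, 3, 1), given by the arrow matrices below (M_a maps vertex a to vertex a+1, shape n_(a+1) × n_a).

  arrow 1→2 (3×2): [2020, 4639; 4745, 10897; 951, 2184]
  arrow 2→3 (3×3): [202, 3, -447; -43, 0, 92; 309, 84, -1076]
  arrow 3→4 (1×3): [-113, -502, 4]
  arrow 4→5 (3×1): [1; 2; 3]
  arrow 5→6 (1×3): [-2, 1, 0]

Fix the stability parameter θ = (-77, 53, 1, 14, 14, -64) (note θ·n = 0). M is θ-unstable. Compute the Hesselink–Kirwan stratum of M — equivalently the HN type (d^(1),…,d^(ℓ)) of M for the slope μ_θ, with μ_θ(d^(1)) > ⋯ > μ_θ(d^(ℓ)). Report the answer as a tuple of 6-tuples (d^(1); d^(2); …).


Interval decomposition of M: I[1,3], I[1,5], I[2,3], I[5,5], I[5,6].
HN type (ℓ=5): μ^(1)=27; μ^(2)=41/2; μ^(3)=14; μ^(4)=-25; μ^(5)=-77

((0, 2, 2, 0, 0, 0); (0, 1, 1, 1, 1, 0); (0, 0, 0, 0, 1, 0); (0, 0, 0, 0, 1, 1); (2, 0, 0, 0, 0, 0))


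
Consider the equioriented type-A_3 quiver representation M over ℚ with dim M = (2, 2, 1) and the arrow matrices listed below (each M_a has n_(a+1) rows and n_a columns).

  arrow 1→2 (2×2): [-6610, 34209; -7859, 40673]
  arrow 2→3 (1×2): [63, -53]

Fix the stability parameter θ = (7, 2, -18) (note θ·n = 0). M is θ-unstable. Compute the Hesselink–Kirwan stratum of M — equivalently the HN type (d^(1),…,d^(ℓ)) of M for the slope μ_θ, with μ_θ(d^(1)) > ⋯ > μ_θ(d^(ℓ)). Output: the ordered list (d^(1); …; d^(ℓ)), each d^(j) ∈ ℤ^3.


Interval decomposition of M: I[1,2], I[1,3].
HN type (ℓ=2): μ^(1)=9/2; μ^(2)=-3

((1, 1, 0); (1, 1, 1))


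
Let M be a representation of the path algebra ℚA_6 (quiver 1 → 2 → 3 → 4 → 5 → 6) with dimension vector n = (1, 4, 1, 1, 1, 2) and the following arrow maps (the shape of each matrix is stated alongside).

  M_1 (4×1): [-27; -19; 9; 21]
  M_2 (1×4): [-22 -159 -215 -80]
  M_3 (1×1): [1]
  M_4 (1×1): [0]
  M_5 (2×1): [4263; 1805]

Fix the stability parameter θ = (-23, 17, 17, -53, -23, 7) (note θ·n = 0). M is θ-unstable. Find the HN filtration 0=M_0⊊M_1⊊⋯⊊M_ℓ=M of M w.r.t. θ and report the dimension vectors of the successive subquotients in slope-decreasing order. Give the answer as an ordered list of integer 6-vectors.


Barcode: M ≅ I[1,2], I[2,2]^2, I[2,4], I[5,6], I[6,6]. HN layers by μ_θ (4 steps, strictly decreasing):
  μ^(1)=17; μ^(2)=7; μ^(3)=-19/3; μ^(4)=-23

((0, 3, 0, 0, 0, 0); (0, 0, 0, 0, 0, 2); (0, 1, 1, 1, 0, 0); (1, 0, 0, 0, 1, 0))


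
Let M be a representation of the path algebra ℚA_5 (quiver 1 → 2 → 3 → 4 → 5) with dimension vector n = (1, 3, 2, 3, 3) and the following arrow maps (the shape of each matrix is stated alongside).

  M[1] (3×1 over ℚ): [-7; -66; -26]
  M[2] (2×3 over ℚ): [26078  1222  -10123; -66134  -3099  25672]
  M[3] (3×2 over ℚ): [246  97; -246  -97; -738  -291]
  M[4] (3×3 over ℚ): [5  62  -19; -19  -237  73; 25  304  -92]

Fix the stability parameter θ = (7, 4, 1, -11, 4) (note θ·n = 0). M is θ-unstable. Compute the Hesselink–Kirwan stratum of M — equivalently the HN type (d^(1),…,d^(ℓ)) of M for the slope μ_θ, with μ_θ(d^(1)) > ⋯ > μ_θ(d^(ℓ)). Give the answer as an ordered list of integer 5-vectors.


Via rank(M_{q-1}∘⋯∘M_p): M ≅ I[1,2], I[2,3], I[2,5], I[4,5]^2.
μ_θ-semistable layers: μ^(1)=11/2; μ^(2)=4; μ^(3)=5/2; μ^(4)=-2; μ^(5)=-11

((1, 1, 0, 0, 0); (0, 0, 0, 0, 3); (0, 1, 1, 0, 0); (0, 1, 1, 1, 0); (0, 0, 0, 2, 0))


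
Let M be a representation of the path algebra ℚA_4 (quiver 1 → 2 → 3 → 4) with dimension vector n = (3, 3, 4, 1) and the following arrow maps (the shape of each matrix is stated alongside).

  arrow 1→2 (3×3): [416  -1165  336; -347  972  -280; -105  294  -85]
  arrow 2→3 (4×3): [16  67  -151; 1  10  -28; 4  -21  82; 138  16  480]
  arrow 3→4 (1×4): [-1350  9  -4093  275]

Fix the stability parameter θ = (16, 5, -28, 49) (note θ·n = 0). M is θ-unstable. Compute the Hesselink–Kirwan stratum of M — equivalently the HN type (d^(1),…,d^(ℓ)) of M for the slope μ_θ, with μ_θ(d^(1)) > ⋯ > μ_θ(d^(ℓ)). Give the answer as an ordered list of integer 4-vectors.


Interval decomposition of M: I[1,3]^2, I[1,4], I[3,3].
HN type (ℓ=3): μ^(1)=49; μ^(2)=-7/3; μ^(3)=-28

((0, 0, 0, 1); (3, 3, 3, 0); (0, 0, 1, 0))


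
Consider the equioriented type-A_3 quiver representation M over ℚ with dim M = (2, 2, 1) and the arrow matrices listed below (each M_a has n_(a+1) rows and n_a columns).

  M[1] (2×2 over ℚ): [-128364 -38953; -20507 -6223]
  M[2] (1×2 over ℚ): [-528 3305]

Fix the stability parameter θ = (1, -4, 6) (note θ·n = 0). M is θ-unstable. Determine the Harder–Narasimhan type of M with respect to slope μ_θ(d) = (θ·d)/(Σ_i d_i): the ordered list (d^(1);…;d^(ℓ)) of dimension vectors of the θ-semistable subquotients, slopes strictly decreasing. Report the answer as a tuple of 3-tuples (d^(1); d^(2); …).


Barcode: M ≅ I[1,2], I[1,3]. HN layers by μ_θ (2 steps, strictly decreasing):
  μ^(1)=6; μ^(2)=-3/2

((0, 0, 1); (2, 2, 0))


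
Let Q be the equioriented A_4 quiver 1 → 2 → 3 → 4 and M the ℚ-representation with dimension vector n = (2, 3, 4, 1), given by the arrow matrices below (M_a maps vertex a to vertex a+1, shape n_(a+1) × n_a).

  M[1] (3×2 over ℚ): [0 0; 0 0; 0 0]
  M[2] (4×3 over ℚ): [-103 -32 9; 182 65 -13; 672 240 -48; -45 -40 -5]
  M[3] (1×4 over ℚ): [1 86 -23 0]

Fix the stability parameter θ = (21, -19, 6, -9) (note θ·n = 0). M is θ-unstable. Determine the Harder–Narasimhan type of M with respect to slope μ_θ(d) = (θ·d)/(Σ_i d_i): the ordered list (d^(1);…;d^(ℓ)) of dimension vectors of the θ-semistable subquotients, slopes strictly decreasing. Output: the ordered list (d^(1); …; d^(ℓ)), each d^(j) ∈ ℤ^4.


Via rank(M_{q-1}∘⋯∘M_p): M ≅ I[1,1]^2, I[2,2], I[2,3], I[2,4], I[3,3]^2.
μ_θ-semistable layers: μ^(1)=21; μ^(2)=6; μ^(3)=-3/2; μ^(4)=-19

((2, 0, 0, 0); (0, 0, 3, 0); (0, 0, 1, 1); (0, 3, 0, 0))


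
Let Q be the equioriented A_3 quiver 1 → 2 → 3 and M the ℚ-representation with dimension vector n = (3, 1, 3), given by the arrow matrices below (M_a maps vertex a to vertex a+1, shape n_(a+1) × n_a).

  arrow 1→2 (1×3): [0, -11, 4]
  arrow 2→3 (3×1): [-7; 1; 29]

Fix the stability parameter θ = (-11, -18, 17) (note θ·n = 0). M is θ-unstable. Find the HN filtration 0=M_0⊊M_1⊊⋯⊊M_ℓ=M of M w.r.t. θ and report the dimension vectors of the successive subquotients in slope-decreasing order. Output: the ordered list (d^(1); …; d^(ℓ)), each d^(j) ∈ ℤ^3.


Via rank(M_{q-1}∘⋯∘M_p): M ≅ I[1,1]^2, I[1,3], I[3,3]^2.
μ_θ-semistable layers: μ^(1)=17; μ^(2)=-11; μ^(3)=-29/2

((0, 0, 3); (2, 0, 0); (1, 1, 0))


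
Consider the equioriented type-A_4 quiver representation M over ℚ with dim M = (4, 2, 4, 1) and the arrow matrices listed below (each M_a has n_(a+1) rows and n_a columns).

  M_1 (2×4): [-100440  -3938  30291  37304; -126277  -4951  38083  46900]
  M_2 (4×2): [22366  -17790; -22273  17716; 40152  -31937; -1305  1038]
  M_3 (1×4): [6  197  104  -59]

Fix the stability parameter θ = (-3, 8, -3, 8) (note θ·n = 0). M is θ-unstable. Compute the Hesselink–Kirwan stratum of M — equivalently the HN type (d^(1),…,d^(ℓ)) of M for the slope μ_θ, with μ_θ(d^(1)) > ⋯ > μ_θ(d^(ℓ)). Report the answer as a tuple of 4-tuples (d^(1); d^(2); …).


Interval decomposition of M: I[1,1]^2, I[1,3], I[1,4], I[3,3]^2.
HN type (ℓ=3): μ^(1)=8; μ^(2)=5/2; μ^(3)=-3

((0, 0, 0, 1); (0, 2, 2, 0); (4, 0, 2, 0))


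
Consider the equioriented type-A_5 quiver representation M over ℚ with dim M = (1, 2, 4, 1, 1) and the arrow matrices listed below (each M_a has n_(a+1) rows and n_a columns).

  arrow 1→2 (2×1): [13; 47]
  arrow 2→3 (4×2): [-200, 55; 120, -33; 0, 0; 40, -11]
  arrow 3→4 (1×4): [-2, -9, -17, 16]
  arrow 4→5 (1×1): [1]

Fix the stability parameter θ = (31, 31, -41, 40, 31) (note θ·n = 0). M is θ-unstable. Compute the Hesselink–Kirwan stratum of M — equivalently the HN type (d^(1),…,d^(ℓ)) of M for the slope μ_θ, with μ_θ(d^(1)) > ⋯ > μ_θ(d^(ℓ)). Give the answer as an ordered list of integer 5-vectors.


Interval decomposition of M: I[1,5], I[2,2], I[3,3]^3.
HN type (ℓ=4): μ^(1)=71/2; μ^(2)=31; μ^(3)=7; μ^(4)=-41

((0, 0, 0, 1, 1); (0, 1, 0, 0, 0); (1, 1, 1, 0, 0); (0, 0, 3, 0, 0))


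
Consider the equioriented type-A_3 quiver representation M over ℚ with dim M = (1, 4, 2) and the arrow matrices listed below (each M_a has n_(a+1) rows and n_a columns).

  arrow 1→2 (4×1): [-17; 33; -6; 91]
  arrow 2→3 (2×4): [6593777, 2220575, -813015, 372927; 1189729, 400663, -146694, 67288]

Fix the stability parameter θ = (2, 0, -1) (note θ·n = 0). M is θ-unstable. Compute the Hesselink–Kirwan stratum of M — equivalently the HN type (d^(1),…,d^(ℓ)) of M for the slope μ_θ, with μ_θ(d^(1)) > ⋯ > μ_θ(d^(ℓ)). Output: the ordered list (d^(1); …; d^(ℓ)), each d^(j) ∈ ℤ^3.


Barcode: M ≅ I[1,3], I[2,2]^2, I[2,3]. HN layers by μ_θ (3 steps, strictly decreasing):
  μ^(1)=1/3; μ^(2)=0; μ^(3)=-1/2

((1, 1, 1); (0, 2, 0); (0, 1, 1))


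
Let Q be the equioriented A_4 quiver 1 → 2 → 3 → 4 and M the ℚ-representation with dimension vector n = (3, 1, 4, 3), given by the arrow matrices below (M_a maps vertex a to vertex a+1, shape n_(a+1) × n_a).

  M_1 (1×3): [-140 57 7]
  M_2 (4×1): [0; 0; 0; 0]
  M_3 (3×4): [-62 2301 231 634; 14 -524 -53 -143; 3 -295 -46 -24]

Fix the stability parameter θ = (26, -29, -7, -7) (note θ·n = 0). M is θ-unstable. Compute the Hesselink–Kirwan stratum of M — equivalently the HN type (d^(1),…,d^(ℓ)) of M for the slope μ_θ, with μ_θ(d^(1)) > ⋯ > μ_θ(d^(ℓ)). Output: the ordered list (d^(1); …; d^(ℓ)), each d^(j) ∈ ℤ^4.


Via rank(M_{q-1}∘⋯∘M_p): M ≅ I[1,1]^2, I[1,2], I[3,3], I[3,4]^3.
μ_θ-semistable layers: μ^(1)=26; μ^(2)=-3/2; μ^(3)=-7

((2, 0, 0, 0); (1, 1, 0, 0); (0, 0, 4, 3))


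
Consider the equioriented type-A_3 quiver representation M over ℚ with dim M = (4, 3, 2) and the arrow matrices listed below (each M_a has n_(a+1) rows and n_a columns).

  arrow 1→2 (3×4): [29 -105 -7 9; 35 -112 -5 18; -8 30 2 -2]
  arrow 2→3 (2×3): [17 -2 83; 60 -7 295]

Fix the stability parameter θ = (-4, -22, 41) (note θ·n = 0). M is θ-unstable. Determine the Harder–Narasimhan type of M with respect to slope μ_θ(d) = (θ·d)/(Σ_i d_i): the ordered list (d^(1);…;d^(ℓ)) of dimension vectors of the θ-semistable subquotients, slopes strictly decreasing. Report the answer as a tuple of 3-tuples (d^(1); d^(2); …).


Interval decomposition of M: I[1,1], I[1,2], I[1,3]^2.
HN type (ℓ=3): μ^(1)=41; μ^(2)=-4; μ^(3)=-13

((0, 0, 2); (1, 0, 0); (3, 3, 0))


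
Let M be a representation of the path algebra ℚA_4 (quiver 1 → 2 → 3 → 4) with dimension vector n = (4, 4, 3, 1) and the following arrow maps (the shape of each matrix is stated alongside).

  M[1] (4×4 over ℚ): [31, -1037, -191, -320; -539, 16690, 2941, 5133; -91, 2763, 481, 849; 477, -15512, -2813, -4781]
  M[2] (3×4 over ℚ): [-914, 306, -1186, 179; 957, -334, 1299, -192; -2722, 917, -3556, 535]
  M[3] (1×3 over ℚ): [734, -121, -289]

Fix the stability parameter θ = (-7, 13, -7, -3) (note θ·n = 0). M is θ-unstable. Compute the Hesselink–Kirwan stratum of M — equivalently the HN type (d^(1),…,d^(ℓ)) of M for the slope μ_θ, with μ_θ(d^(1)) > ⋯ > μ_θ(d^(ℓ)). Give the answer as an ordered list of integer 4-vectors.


Via rank(M_{q-1}∘⋯∘M_p): M ≅ I[1,2], I[1,3]^2, I[1,4].
μ_θ-semistable layers: μ^(1)=13; μ^(2)=3; μ^(3)=1; μ^(4)=-7

((0, 1, 0, 0); (0, 2, 2, 0); (0, 1, 1, 1); (4, 0, 0, 0))


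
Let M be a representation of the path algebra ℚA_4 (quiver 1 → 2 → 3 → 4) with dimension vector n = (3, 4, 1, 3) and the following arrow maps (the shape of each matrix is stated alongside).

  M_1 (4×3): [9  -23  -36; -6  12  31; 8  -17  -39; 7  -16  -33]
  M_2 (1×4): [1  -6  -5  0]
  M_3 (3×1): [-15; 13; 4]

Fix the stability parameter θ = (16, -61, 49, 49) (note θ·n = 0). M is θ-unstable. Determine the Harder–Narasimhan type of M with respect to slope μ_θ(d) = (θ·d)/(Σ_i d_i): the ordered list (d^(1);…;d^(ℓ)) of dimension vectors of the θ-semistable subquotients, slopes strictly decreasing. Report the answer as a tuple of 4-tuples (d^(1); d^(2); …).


Barcode: M ≅ I[1,2]^2, I[1,4], I[2,2], I[4,4]^2. HN layers by μ_θ (3 steps, strictly decreasing):
  μ^(1)=49; μ^(2)=-45/2; μ^(3)=-61

((0, 0, 1, 3); (3, 3, 0, 0); (0, 1, 0, 0))


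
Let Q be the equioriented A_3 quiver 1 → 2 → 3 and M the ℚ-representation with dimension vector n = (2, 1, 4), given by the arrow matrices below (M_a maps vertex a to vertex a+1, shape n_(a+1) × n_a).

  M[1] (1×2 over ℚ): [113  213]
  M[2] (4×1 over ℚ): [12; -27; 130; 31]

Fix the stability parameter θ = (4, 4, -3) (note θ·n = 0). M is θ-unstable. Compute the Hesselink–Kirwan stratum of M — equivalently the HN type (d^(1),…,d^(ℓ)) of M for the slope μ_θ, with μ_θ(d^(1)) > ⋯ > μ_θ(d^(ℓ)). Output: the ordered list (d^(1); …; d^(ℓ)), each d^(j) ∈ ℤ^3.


Barcode: M ≅ I[1,1], I[1,3], I[3,3]^3. HN layers by μ_θ (3 steps, strictly decreasing):
  μ^(1)=4; μ^(2)=5/3; μ^(3)=-3

((1, 0, 0); (1, 1, 1); (0, 0, 3))


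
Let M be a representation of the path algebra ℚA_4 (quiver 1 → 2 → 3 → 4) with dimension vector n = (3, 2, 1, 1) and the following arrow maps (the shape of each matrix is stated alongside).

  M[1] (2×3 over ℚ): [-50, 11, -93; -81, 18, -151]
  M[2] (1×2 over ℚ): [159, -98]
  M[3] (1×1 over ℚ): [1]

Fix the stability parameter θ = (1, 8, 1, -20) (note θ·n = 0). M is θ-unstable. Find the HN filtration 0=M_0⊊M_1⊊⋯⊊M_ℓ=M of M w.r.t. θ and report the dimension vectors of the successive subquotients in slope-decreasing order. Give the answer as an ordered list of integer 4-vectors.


Barcode: M ≅ I[1,1], I[1,2], I[1,4]. HN layers by μ_θ (3 steps, strictly decreasing):
  μ^(1)=8; μ^(2)=1; μ^(3)=-5/2

((0, 1, 0, 0); (2, 0, 0, 0); (1, 1, 1, 1))


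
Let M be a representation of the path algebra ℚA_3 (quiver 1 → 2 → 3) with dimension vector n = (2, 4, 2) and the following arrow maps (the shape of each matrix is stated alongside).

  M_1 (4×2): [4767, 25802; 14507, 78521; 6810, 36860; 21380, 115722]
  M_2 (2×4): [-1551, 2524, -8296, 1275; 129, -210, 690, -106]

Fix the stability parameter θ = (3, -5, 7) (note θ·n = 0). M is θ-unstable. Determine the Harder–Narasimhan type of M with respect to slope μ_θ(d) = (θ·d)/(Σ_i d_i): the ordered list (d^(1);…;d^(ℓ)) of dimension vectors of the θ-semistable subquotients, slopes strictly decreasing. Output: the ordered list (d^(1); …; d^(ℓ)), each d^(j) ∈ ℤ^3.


Interval decomposition of M: I[1,2], I[1,3], I[2,2], I[2,3].
HN type (ℓ=3): μ^(1)=7; μ^(2)=-1; μ^(3)=-5

((0, 0, 2); (2, 2, 0); (0, 2, 0))
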